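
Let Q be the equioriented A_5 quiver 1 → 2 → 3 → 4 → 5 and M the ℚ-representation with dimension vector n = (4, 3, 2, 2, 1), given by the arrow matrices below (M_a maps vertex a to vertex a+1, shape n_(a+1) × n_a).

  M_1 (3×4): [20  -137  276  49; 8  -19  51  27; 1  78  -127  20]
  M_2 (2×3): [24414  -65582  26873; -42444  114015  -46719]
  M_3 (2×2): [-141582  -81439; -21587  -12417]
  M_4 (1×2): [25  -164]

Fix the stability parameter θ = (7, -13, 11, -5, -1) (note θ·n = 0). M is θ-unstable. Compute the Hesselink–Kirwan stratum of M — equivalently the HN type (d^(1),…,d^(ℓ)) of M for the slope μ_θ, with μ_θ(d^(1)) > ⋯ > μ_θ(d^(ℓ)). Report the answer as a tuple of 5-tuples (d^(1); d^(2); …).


Barcode: M ≅ I[1,1], I[1,2], I[1,4], I[1,5]. HN layers by μ_θ (4 steps, strictly decreasing):
  μ^(1)=7; μ^(2)=3; μ^(3)=5/3; μ^(4)=-3

((1, 0, 0, 0, 0); (0, 0, 1, 1, 0); (0, 0, 1, 1, 1); (3, 3, 0, 0, 0))


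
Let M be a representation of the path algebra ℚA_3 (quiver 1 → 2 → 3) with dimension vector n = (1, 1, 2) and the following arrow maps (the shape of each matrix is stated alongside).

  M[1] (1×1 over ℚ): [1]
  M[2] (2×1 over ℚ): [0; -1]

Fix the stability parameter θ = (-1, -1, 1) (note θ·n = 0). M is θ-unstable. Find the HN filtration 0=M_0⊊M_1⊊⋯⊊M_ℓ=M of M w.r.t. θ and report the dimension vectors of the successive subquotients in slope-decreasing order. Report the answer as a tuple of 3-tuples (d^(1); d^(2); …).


Barcode: M ≅ I[1,3], I[3,3]. HN layers by μ_θ (2 steps, strictly decreasing):
  μ^(1)=1; μ^(2)=-1

((0, 0, 2); (1, 1, 0))


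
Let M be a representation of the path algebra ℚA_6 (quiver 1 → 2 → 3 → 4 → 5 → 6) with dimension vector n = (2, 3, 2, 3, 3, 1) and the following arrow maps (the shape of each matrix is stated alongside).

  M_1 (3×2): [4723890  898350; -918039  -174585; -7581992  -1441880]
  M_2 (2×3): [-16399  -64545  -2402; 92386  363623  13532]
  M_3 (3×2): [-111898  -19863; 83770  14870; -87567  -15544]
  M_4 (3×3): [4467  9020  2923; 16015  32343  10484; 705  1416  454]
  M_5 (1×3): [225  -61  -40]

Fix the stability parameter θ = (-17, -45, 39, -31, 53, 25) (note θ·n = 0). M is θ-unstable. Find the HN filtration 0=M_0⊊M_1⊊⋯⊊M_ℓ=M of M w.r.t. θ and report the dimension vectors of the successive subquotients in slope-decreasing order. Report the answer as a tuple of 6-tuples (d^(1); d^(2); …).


Via rank(M_{q-1}∘⋯∘M_p): M ≅ I[1,1], I[1,6], I[2,2], I[2,5], I[4,5].
μ_θ-semistable layers: μ^(1)=53; μ^(2)=39; μ^(3)=4; μ^(4)=-17; μ^(5)=-31; μ^(6)=-45

((0, 0, 0, 0, 2, 0); (0, 0, 0, 0, 1, 1); (0, 0, 2, 2, 0, 0); (1, 0, 0, 0, 0, 0); (1, 1, 0, 1, 0, 0); (0, 2, 0, 0, 0, 0))


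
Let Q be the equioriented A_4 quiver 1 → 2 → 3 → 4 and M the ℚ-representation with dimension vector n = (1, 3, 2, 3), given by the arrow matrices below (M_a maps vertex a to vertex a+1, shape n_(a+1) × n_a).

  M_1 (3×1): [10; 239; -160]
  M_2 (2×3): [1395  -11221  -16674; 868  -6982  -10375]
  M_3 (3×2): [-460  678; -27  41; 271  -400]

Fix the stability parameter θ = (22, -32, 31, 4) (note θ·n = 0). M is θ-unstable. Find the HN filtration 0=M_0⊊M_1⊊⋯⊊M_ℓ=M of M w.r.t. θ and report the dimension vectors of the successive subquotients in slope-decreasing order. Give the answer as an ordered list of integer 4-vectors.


Interval decomposition of M: I[1,4], I[2,2], I[2,4], I[4,4].
HN type (ℓ=4): μ^(1)=35/2; μ^(2)=4; μ^(3)=-5; μ^(4)=-32

((0, 0, 2, 2); (0, 0, 0, 1); (1, 1, 0, 0); (0, 2, 0, 0))


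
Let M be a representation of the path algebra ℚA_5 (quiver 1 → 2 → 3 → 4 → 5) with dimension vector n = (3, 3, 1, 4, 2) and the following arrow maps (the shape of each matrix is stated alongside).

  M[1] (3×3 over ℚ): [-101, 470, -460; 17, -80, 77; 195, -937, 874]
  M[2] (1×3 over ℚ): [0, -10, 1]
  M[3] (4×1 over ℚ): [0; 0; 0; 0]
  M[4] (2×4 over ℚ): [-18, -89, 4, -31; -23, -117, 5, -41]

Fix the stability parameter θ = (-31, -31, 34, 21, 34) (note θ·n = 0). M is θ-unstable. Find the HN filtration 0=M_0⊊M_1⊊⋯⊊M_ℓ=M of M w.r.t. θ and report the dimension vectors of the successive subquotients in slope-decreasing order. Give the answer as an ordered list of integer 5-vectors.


Via rank(M_{q-1}∘⋯∘M_p): M ≅ I[1,2]^2, I[1,3], I[4,4]^2, I[4,5]^2.
μ_θ-semistable layers: μ^(1)=34; μ^(2)=21; μ^(3)=-31

((0, 0, 1, 0, 2); (0, 0, 0, 4, 0); (3, 3, 0, 0, 0))


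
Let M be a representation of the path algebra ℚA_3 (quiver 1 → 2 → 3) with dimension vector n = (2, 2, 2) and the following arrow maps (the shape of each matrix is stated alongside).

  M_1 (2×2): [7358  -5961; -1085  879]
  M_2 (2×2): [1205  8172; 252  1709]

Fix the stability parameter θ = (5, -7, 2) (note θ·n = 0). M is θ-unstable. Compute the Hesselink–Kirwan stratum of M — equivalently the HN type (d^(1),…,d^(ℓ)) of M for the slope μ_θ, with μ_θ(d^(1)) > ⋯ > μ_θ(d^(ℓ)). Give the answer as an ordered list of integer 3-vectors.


Interval decomposition of M: I[1,3]^2.
HN type (ℓ=2): μ^(1)=2; μ^(2)=-1

((0, 0, 2); (2, 2, 0))


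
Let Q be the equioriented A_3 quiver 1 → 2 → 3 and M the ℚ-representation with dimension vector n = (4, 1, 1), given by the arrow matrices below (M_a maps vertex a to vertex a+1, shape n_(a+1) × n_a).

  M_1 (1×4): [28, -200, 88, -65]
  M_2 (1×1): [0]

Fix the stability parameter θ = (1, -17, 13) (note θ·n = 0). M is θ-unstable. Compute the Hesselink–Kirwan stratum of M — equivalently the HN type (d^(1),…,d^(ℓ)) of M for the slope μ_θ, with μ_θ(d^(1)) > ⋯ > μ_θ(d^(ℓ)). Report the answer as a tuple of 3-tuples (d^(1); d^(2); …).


Barcode: M ≅ I[1,1]^3, I[1,2], I[3,3]. HN layers by μ_θ (3 steps, strictly decreasing):
  μ^(1)=13; μ^(2)=1; μ^(3)=-8

((0, 0, 1); (3, 0, 0); (1, 1, 0))


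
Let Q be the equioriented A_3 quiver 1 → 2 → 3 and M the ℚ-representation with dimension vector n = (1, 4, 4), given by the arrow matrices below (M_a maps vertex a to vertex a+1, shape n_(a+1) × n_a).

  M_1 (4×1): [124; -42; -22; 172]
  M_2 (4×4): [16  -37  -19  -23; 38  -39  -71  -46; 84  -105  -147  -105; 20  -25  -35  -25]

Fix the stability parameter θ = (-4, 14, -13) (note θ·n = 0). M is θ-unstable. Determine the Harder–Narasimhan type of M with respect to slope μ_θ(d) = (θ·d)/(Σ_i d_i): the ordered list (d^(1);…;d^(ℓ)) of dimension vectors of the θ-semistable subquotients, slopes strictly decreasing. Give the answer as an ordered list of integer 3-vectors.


Interval decomposition of M: I[1,2], I[2,2], I[2,3]^2, I[3,3]^2.
HN type (ℓ=4): μ^(1)=14; μ^(2)=1/2; μ^(3)=-4; μ^(4)=-13

((0, 2, 0); (0, 2, 2); (1, 0, 0); (0, 0, 2))


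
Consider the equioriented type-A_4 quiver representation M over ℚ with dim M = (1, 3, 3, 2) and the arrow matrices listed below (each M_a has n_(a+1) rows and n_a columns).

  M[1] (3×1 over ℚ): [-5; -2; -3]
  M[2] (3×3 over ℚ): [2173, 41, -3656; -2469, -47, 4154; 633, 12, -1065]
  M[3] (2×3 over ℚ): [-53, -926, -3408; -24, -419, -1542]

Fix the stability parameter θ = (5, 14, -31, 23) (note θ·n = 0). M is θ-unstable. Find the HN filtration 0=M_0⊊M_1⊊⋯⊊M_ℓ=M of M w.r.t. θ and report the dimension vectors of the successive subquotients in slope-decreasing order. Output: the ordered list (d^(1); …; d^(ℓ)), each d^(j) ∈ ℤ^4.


Via rank(M_{q-1}∘⋯∘M_p): M ≅ I[1,4], I[2,2], I[2,4], I[3,3].
μ_θ-semistable layers: μ^(1)=23; μ^(2)=14; μ^(3)=-4; μ^(4)=-17/2; μ^(5)=-31

((0, 0, 0, 2); (0, 1, 0, 0); (1, 1, 1, 0); (0, 1, 1, 0); (0, 0, 1, 0))


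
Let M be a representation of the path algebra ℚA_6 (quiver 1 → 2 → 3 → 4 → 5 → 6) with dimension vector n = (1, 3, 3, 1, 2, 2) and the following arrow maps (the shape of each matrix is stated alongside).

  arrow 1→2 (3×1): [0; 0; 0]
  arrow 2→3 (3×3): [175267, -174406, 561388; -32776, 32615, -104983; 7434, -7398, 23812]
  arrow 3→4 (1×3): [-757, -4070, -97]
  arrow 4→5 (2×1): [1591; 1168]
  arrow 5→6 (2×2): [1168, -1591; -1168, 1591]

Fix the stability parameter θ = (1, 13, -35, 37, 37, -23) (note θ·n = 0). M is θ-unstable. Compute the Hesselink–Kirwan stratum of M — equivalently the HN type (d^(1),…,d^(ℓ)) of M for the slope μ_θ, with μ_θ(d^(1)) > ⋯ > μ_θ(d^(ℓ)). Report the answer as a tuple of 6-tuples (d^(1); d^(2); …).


Barcode: M ≅ I[1,1], I[2,3]^2, I[2,5], I[5,6], I[6,6]. HN layers by μ_θ (5 steps, strictly decreasing):
  μ^(1)=37; μ^(2)=7; μ^(3)=1; μ^(4)=-11; μ^(5)=-23

((0, 0, 0, 1, 1, 0); (0, 0, 0, 0, 1, 1); (1, 0, 0, 0, 0, 0); (0, 3, 3, 0, 0, 0); (0, 0, 0, 0, 0, 1))


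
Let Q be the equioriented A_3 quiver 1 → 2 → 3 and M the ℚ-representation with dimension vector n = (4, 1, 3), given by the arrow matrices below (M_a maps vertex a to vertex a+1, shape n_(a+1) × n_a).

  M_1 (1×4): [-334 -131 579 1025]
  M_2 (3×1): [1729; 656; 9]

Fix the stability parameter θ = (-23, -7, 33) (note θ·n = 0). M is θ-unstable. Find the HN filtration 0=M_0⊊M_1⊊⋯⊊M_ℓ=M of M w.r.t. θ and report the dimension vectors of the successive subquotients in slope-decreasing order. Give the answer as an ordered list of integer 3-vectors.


Via rank(M_{q-1}∘⋯∘M_p): M ≅ I[1,1]^3, I[1,3], I[3,3]^2.
μ_θ-semistable layers: μ^(1)=33; μ^(2)=-7; μ^(3)=-23

((0, 0, 3); (0, 1, 0); (4, 0, 0))


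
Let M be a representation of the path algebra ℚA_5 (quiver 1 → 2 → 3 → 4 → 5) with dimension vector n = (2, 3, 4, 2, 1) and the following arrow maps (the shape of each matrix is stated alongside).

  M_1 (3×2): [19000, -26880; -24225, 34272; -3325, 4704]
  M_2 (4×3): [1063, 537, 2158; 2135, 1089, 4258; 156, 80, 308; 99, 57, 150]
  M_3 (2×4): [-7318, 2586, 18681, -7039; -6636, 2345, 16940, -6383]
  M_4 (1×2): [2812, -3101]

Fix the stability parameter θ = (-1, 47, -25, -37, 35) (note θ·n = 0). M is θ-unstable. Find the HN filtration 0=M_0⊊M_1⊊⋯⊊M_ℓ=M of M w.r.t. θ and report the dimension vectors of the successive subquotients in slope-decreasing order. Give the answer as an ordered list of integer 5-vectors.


Via rank(M_{q-1}∘⋯∘M_p): M ≅ I[1,1], I[1,5], I[2,3], I[2,4], I[3,3].
μ_θ-semistable layers: μ^(1)=35; μ^(2)=11; μ^(3)=-1; μ^(4)=-4; μ^(5)=-5; μ^(6)=-25

((0, 0, 0, 0, 1); (0, 1, 1, 0, 0); (1, 0, 0, 0, 0); (1, 1, 1, 1, 0); (0, 1, 1, 1, 0); (0, 0, 1, 0, 0))


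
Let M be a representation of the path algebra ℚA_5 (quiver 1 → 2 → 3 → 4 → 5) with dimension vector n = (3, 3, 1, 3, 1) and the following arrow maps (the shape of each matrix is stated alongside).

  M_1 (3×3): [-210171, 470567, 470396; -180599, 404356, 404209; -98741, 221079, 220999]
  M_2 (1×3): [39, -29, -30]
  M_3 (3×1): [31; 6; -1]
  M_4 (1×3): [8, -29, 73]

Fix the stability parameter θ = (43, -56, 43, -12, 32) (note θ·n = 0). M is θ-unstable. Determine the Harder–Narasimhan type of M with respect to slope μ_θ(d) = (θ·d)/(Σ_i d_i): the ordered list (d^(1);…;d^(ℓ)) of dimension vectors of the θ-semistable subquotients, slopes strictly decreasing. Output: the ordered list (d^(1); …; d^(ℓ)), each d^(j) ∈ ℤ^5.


Barcode: M ≅ I[1,2]^2, I[1,5], I[4,4]^2. HN layers by μ_θ (4 steps, strictly decreasing):
  μ^(1)=32; μ^(2)=31/2; μ^(3)=-13/2; μ^(4)=-12

((0, 0, 0, 0, 1); (0, 0, 1, 1, 0); (3, 3, 0, 0, 0); (0, 0, 0, 2, 0))


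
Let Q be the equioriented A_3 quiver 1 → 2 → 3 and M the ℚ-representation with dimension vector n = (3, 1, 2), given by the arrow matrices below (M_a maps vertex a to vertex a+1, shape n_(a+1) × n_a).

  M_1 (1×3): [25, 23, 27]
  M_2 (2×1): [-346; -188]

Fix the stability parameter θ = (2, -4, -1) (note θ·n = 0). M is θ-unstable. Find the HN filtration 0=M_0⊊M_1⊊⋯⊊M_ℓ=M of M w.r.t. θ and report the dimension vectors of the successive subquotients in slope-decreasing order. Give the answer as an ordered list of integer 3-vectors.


Via rank(M_{q-1}∘⋯∘M_p): M ≅ I[1,1]^2, I[1,3], I[3,3].
μ_θ-semistable layers: μ^(1)=2; μ^(2)=-1

((2, 0, 0); (1, 1, 2))


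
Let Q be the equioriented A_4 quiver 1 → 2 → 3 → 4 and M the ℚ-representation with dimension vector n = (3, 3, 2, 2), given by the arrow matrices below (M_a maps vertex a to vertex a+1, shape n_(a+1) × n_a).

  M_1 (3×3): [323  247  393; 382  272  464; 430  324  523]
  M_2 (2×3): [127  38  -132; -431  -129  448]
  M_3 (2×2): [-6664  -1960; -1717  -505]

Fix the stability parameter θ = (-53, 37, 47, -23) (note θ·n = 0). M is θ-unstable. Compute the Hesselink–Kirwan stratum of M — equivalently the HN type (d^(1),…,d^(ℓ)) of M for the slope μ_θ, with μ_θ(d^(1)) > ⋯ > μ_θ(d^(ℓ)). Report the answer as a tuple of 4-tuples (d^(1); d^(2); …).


Interval decomposition of M: I[1,2], I[1,3], I[1,4], I[4,4].
HN type (ℓ=5): μ^(1)=47; μ^(2)=37; μ^(3)=61/3; μ^(4)=-23; μ^(5)=-53

((0, 0, 1, 0); (0, 2, 0, 0); (0, 1, 1, 1); (0, 0, 0, 1); (3, 0, 0, 0))


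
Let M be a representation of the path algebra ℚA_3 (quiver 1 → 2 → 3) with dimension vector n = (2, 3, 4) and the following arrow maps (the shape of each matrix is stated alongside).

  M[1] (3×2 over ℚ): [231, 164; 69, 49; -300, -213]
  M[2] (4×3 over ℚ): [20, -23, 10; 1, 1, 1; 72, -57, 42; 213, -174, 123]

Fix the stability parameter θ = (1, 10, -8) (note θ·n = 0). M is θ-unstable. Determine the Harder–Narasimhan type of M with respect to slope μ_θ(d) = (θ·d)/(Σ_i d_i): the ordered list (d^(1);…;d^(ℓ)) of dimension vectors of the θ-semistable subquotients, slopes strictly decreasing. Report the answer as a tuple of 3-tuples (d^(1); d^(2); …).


Interval decomposition of M: I[1,2], I[1,3], I[2,3], I[3,3]^2.
HN type (ℓ=3): μ^(1)=10; μ^(2)=1; μ^(3)=-8

((0, 1, 0); (2, 2, 2); (0, 0, 2))


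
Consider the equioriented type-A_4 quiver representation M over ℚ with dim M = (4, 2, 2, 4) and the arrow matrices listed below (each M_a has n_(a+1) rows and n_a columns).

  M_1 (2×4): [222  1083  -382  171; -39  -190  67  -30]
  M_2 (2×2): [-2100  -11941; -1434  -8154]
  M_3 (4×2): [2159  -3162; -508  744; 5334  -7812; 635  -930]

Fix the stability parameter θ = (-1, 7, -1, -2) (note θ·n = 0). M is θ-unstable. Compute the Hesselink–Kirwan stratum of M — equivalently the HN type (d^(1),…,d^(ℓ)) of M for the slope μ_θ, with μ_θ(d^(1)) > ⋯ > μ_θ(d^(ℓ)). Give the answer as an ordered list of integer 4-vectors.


Via rank(M_{q-1}∘⋯∘M_p): M ≅ I[1,1]^2, I[1,3], I[1,4], I[4,4]^3.
μ_θ-semistable layers: μ^(1)=3; μ^(2)=4/3; μ^(3)=-1; μ^(4)=-2

((0, 1, 1, 0); (0, 1, 1, 1); (4, 0, 0, 0); (0, 0, 0, 3))


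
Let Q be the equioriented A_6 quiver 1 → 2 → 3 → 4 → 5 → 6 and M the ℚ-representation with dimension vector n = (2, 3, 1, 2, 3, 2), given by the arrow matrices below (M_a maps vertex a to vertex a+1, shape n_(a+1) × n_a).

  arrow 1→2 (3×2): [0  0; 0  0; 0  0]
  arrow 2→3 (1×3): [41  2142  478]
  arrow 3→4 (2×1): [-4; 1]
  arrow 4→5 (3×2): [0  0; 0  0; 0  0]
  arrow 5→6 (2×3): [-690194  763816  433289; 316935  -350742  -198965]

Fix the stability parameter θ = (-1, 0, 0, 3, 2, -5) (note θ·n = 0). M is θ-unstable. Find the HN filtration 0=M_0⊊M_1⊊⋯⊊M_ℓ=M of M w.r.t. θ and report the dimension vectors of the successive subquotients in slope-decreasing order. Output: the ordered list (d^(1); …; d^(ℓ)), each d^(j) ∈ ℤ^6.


Via rank(M_{q-1}∘⋯∘M_p): M ≅ I[1,1]^2, I[2,2]^2, I[2,4], I[4,4], I[5,5], I[5,6]^2.
μ_θ-semistable layers: μ^(1)=3; μ^(2)=2; μ^(3)=0; μ^(4)=-1; μ^(5)=-3/2

((0, 0, 0, 2, 0, 0); (0, 0, 0, 0, 1, 0); (0, 3, 1, 0, 0, 0); (2, 0, 0, 0, 0, 0); (0, 0, 0, 0, 2, 2))


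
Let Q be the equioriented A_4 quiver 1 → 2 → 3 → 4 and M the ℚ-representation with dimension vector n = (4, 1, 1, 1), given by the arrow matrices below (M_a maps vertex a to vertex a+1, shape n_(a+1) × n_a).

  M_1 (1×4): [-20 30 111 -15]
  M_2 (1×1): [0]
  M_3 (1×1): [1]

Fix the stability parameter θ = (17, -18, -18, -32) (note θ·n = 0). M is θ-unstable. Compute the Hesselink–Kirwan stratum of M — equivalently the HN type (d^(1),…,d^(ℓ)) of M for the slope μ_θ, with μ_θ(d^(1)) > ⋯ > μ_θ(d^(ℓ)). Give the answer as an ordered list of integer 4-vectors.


Interval decomposition of M: I[1,1]^3, I[1,2], I[3,4].
HN type (ℓ=3): μ^(1)=17; μ^(2)=-1/2; μ^(3)=-25

((3, 0, 0, 0); (1, 1, 0, 0); (0, 0, 1, 1))


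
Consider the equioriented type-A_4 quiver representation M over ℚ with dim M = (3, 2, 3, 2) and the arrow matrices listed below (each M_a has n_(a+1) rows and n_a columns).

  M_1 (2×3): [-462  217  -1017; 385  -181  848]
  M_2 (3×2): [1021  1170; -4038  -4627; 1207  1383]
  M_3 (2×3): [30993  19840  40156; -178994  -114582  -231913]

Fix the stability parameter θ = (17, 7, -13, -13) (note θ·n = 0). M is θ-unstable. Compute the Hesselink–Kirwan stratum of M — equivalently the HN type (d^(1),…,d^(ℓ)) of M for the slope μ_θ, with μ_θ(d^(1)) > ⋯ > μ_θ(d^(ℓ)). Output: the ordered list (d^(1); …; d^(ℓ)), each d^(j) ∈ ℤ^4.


Barcode: M ≅ I[1,1], I[1,4]^2, I[3,3]. HN layers by μ_θ (3 steps, strictly decreasing):
  μ^(1)=17; μ^(2)=-1/2; μ^(3)=-13

((1, 0, 0, 0); (2, 2, 2, 2); (0, 0, 1, 0))


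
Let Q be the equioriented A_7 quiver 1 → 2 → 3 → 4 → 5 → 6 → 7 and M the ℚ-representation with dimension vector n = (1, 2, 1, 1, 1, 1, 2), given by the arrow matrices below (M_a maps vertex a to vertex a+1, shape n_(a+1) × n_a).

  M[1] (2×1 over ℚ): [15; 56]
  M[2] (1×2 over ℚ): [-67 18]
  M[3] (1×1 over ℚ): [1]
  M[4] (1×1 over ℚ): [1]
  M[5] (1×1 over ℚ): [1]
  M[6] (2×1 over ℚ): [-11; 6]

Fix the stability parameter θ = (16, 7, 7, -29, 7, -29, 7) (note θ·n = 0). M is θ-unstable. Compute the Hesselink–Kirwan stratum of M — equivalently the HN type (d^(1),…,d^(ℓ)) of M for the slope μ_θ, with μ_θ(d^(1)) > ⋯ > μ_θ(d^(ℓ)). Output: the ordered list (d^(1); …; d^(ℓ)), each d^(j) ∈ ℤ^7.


Interval decomposition of M: I[1,7], I[2,2], I[7,7].
HN type (ℓ=2): μ^(1)=7; μ^(2)=-7/2

((0, 1, 0, 0, 0, 0, 2); (1, 1, 1, 1, 1, 1, 0))


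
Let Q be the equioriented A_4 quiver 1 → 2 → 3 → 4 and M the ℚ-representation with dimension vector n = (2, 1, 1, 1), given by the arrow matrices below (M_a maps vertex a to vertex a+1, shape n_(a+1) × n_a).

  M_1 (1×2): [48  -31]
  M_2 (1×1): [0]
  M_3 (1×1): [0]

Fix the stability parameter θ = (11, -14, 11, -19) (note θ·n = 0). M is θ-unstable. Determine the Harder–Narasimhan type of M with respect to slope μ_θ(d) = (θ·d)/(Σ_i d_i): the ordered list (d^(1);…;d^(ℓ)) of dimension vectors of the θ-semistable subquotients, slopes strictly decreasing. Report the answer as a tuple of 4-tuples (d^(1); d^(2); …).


Barcode: M ≅ I[1,1], I[1,2], I[3,3], I[4,4]. HN layers by μ_θ (3 steps, strictly decreasing):
  μ^(1)=11; μ^(2)=-3/2; μ^(3)=-19

((1, 0, 1, 0); (1, 1, 0, 0); (0, 0, 0, 1))


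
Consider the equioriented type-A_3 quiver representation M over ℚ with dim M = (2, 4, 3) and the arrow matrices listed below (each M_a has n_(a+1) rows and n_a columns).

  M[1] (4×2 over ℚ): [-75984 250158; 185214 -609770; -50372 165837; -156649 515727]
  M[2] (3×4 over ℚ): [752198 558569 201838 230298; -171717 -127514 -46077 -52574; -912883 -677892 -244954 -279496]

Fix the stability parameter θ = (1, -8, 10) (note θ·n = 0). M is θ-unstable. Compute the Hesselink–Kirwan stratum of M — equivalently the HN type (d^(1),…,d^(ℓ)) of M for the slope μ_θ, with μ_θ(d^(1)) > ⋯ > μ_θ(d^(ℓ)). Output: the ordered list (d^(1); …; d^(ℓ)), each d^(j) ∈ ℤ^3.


Interval decomposition of M: I[1,2], I[1,3], I[2,3]^2.
HN type (ℓ=3): μ^(1)=10; μ^(2)=-7/2; μ^(3)=-8

((0, 0, 3); (2, 2, 0); (0, 2, 0))


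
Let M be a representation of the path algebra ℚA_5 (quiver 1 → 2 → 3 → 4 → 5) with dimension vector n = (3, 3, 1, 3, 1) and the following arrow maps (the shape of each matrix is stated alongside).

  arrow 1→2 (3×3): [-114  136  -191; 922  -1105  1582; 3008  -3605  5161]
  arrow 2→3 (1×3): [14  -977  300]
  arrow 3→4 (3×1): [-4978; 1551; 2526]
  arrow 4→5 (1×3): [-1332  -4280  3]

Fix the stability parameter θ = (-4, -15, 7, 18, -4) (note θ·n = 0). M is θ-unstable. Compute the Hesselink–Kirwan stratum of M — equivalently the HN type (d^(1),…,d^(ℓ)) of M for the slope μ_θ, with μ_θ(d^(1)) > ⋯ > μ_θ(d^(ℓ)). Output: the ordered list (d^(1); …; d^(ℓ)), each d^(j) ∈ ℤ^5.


Interval decomposition of M: I[1,2]^2, I[1,5], I[4,4]^2.
HN type (ℓ=3): μ^(1)=18; μ^(2)=7; μ^(3)=-19/2

((0, 0, 0, 2, 0); (0, 0, 1, 1, 1); (3, 3, 0, 0, 0))


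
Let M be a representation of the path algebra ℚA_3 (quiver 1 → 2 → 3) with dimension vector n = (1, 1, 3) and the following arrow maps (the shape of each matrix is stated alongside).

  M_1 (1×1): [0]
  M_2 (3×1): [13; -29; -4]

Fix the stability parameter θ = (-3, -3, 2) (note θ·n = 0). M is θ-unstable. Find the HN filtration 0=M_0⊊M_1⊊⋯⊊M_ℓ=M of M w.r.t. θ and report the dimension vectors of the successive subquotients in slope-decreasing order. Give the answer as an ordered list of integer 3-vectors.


Interval decomposition of M: I[1,1], I[2,3], I[3,3]^2.
HN type (ℓ=2): μ^(1)=2; μ^(2)=-3

((0, 0, 3); (1, 1, 0))


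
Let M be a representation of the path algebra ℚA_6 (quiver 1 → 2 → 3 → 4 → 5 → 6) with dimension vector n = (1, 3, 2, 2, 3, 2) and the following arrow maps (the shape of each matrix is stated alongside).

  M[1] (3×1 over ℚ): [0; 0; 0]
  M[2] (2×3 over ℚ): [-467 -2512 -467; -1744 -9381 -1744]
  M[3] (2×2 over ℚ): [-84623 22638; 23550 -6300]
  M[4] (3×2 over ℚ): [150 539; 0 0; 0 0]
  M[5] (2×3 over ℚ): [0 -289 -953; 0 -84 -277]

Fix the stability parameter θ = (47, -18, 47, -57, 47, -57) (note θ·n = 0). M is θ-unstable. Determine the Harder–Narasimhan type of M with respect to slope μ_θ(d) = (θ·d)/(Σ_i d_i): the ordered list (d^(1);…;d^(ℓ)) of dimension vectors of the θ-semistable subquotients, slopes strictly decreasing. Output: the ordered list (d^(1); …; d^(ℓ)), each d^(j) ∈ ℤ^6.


Barcode: M ≅ I[1,1], I[2,2], I[2,3], I[2,4], I[4,5], I[5,6]^2. HN layers by μ_θ (4 steps, strictly decreasing):
  μ^(1)=47; μ^(2)=-5; μ^(3)=-18; μ^(4)=-57

((1, 0, 1, 0, 1, 0); (0, 0, 1, 1, 2, 2); (0, 3, 0, 0, 0, 0); (0, 0, 0, 1, 0, 0))


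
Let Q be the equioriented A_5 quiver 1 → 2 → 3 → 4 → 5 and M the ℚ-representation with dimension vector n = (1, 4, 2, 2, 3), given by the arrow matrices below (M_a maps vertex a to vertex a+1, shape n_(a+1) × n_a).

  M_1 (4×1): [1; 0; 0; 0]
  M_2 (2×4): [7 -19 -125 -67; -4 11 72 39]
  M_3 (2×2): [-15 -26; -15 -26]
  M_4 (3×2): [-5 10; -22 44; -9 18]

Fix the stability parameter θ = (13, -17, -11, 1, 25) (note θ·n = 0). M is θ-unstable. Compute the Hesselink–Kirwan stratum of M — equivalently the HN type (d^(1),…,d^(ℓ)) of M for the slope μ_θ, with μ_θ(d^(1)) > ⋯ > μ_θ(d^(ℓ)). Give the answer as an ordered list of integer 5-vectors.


Interval decomposition of M: I[1,5], I[2,2]^2, I[2,3], I[4,4], I[5,5]^2.
HN type (ℓ=5): μ^(1)=25; μ^(2)=1; μ^(3)=-5; μ^(4)=-11; μ^(5)=-17

((0, 0, 0, 0, 3); (0, 0, 0, 2, 0); (1, 1, 1, 0, 0); (0, 0, 1, 0, 0); (0, 3, 0, 0, 0))


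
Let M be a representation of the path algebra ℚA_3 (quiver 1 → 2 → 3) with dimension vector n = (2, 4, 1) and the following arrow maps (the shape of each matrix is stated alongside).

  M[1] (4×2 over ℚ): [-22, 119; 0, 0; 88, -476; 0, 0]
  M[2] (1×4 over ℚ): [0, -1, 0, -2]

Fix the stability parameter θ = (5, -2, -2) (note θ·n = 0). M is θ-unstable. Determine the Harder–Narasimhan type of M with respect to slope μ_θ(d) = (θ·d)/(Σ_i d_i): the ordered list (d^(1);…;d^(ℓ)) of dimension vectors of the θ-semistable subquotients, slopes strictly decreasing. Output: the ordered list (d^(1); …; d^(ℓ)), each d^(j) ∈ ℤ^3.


Barcode: M ≅ I[1,1], I[1,2], I[2,2]^2, I[2,3]. HN layers by μ_θ (3 steps, strictly decreasing):
  μ^(1)=5; μ^(2)=3/2; μ^(3)=-2

((1, 0, 0); (1, 1, 0); (0, 3, 1))


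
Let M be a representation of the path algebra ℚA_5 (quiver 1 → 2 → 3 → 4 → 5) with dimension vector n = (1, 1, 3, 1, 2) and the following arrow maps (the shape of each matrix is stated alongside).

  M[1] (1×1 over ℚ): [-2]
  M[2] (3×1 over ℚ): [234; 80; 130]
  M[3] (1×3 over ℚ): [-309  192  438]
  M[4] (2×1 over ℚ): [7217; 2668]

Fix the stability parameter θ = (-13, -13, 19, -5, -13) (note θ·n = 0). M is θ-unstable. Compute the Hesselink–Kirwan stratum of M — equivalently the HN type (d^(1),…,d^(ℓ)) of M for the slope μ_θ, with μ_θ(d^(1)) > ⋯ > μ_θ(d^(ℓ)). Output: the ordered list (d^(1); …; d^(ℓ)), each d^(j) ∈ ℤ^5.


Via rank(M_{q-1}∘⋯∘M_p): M ≅ I[1,5], I[3,3]^2, I[5,5].
μ_θ-semistable layers: μ^(1)=19; μ^(2)=1/3; μ^(3)=-13

((0, 0, 2, 0, 0); (0, 0, 1, 1, 1); (1, 1, 0, 0, 1))


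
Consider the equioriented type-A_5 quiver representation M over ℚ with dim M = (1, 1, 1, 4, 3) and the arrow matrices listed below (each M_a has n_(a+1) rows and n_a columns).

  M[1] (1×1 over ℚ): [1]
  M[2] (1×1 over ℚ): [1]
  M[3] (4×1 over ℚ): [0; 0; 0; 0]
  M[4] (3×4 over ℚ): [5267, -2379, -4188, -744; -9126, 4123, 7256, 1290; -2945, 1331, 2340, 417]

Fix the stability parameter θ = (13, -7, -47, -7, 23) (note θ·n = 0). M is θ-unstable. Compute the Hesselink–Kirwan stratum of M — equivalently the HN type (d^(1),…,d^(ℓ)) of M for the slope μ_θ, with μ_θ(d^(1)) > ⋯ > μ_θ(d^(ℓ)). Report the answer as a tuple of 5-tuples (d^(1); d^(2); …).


Interval decomposition of M: I[1,3], I[4,4], I[4,5]^3.
HN type (ℓ=3): μ^(1)=23; μ^(2)=-7; μ^(3)=-41/3

((0, 0, 0, 0, 3); (0, 0, 0, 4, 0); (1, 1, 1, 0, 0))


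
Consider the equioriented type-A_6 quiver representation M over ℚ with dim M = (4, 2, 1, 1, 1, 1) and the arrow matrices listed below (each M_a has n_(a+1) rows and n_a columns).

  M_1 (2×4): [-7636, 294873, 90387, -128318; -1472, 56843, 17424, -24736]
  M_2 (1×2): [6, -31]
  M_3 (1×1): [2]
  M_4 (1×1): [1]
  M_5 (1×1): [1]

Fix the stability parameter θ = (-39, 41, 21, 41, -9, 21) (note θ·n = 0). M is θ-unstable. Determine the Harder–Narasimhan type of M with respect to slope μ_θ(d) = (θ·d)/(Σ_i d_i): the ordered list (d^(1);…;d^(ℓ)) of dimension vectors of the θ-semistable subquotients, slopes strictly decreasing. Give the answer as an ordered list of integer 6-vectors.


Barcode: M ≅ I[1,1]^2, I[1,2], I[1,6]. HN layers by μ_θ (3 steps, strictly decreasing):
  μ^(1)=41; μ^(2)=23; μ^(3)=-39

((0, 1, 0, 0, 0, 0); (0, 1, 1, 1, 1, 1); (4, 0, 0, 0, 0, 0))


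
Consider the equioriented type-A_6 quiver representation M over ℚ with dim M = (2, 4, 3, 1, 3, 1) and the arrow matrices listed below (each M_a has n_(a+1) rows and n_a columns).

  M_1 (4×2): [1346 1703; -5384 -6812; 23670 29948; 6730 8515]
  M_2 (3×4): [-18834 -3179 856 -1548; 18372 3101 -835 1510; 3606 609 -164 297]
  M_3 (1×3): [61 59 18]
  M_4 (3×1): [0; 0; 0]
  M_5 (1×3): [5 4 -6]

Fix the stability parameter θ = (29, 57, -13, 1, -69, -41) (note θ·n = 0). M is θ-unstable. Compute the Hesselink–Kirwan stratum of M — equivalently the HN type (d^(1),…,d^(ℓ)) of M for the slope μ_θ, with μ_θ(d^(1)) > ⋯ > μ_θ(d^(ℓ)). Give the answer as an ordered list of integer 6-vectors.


Interval decomposition of M: I[1,3], I[1,4], I[2,2], I[2,3], I[5,5]^2, I[5,6].
HN type (ℓ=6): μ^(1)=57; μ^(2)=73/3; μ^(3)=22; μ^(4)=37/2; μ^(5)=-41; μ^(6)=-69

((0, 1, 0, 0, 0, 0); (1, 1, 1, 0, 0, 0); (0, 1, 1, 0, 0, 0); (1, 1, 1, 1, 0, 0); (0, 0, 0, 0, 0, 1); (0, 0, 0, 0, 3, 0))


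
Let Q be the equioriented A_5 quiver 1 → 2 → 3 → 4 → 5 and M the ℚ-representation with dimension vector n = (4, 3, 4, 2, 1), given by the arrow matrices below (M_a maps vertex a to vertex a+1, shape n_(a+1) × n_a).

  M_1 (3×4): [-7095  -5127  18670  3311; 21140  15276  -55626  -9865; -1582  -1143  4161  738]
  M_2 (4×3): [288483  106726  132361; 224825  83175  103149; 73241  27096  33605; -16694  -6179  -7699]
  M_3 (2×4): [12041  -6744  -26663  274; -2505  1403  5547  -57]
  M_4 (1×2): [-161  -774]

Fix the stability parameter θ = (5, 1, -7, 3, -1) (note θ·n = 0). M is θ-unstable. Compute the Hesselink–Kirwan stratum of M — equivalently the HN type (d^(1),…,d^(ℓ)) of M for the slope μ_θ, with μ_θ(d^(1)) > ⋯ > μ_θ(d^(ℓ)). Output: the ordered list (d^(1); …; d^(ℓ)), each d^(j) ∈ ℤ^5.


Interval decomposition of M: I[1,1], I[1,3]^2, I[1,5], I[3,4].
HN type (ℓ=5): μ^(1)=5; μ^(2)=3; μ^(3)=1; μ^(4)=-1/3; μ^(5)=-7

((1, 0, 0, 0, 0); (0, 0, 0, 1, 0); (0, 0, 0, 1, 1); (3, 3, 3, 0, 0); (0, 0, 1, 0, 0))


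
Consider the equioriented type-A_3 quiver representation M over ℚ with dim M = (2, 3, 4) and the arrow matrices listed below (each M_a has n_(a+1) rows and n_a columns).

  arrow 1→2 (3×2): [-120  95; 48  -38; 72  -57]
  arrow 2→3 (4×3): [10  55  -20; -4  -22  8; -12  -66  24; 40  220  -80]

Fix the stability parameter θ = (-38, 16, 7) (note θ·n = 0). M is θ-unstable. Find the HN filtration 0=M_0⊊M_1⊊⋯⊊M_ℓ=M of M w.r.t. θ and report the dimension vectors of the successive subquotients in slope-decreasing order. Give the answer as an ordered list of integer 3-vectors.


Barcode: M ≅ I[1,1], I[1,2], I[2,2], I[2,3], I[3,3]^3. HN layers by μ_θ (4 steps, strictly decreasing):
  μ^(1)=16; μ^(2)=23/2; μ^(3)=7; μ^(4)=-38

((0, 2, 0); (0, 1, 1); (0, 0, 3); (2, 0, 0))


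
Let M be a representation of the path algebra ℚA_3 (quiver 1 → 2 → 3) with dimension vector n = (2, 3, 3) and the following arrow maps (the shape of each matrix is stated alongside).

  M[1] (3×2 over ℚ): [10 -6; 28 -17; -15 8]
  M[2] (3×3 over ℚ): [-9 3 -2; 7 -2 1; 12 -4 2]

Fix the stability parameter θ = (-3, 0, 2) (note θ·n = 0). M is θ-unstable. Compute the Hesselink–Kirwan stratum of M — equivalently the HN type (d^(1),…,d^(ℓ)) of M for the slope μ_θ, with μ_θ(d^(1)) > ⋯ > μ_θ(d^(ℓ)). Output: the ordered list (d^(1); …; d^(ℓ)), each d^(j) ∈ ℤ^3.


Interval decomposition of M: I[1,3]^2, I[2,3].
HN type (ℓ=3): μ^(1)=2; μ^(2)=0; μ^(3)=-3

((0, 0, 3); (0, 3, 0); (2, 0, 0))


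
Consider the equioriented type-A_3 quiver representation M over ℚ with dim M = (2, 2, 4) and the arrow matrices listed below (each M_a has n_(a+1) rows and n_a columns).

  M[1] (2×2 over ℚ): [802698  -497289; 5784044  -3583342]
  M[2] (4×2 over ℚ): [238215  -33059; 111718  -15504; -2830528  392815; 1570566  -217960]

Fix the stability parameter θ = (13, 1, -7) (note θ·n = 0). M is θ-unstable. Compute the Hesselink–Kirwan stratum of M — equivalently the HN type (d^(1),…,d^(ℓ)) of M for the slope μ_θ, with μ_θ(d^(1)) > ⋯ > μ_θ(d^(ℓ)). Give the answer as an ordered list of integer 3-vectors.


Via rank(M_{q-1}∘⋯∘M_p): M ≅ I[1,1], I[1,3], I[2,3], I[3,3]^2.
μ_θ-semistable layers: μ^(1)=13; μ^(2)=7/3; μ^(3)=-3; μ^(4)=-7

((1, 0, 0); (1, 1, 1); (0, 1, 1); (0, 0, 2))


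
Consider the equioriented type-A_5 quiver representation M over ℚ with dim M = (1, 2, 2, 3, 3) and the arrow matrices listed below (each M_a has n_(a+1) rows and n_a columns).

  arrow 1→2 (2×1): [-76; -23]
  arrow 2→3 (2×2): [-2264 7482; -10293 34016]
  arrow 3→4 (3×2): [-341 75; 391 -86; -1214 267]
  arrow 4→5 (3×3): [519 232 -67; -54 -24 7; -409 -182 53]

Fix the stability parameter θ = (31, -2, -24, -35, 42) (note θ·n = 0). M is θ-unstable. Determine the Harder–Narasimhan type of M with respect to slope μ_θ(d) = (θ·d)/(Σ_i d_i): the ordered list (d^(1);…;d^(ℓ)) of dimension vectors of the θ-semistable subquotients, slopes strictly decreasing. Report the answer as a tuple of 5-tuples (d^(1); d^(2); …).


Barcode: M ≅ I[1,5], I[2,5], I[4,5]. HN layers by μ_θ (4 steps, strictly decreasing):
  μ^(1)=42; μ^(2)=-15/2; μ^(3)=-61/3; μ^(4)=-35

((0, 0, 0, 0, 3); (1, 1, 1, 1, 0); (0, 1, 1, 1, 0); (0, 0, 0, 1, 0))


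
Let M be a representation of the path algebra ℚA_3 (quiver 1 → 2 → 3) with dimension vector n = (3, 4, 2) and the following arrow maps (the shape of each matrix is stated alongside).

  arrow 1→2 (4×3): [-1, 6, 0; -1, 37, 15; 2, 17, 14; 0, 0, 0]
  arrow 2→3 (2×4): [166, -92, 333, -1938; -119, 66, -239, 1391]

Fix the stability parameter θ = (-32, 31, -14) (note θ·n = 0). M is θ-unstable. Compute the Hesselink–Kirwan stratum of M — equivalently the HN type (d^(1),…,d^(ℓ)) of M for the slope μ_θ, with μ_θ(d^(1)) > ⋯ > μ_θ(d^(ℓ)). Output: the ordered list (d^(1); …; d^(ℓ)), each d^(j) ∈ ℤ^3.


Interval decomposition of M: I[1,2], I[1,3]^2, I[2,2].
HN type (ℓ=3): μ^(1)=31; μ^(2)=17/2; μ^(3)=-32

((0, 2, 0); (0, 2, 2); (3, 0, 0))


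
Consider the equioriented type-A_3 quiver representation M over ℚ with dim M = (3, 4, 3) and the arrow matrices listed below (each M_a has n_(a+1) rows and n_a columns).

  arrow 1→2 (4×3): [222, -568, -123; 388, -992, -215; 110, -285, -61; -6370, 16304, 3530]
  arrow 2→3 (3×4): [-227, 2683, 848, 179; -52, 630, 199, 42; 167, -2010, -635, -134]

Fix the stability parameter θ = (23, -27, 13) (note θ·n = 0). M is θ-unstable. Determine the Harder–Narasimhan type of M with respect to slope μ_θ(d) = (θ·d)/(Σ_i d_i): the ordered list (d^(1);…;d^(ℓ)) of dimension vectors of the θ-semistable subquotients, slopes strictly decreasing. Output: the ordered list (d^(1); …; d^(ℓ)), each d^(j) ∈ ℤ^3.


Barcode: M ≅ I[1,2], I[1,3]^2, I[2,3]. HN layers by μ_θ (3 steps, strictly decreasing):
  μ^(1)=13; μ^(2)=-2; μ^(3)=-27

((0, 0, 3); (3, 3, 0); (0, 1, 0))


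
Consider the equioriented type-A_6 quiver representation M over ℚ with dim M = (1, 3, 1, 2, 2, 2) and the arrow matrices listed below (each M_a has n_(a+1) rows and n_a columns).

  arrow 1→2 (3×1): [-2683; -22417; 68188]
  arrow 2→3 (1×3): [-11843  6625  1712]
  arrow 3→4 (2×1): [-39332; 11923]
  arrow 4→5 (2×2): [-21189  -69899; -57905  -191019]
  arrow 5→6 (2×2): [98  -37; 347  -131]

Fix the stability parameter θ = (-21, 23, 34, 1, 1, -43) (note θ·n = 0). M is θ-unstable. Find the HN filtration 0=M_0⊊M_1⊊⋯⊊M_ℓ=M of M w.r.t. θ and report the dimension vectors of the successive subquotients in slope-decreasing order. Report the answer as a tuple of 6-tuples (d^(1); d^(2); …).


Via rank(M_{q-1}∘⋯∘M_p): M ≅ I[1,2], I[2,2], I[2,6], I[4,6].
μ_θ-semistable layers: μ^(1)=23; μ^(2)=16/5; μ^(3)=-41/3; μ^(4)=-21

((0, 2, 0, 0, 0, 0); (0, 1, 1, 1, 1, 1); (0, 0, 0, 1, 1, 1); (1, 0, 0, 0, 0, 0))


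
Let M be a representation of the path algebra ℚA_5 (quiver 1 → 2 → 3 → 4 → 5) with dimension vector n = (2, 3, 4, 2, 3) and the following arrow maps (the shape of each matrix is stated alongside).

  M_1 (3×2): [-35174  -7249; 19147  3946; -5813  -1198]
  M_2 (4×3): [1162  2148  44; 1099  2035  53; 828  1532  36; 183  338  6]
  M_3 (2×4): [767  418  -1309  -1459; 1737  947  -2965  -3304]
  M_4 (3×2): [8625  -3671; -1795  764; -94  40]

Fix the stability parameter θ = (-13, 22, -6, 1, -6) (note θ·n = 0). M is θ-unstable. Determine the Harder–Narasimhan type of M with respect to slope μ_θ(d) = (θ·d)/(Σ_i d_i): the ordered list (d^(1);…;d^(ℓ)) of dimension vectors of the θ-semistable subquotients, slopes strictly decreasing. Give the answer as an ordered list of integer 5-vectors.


Via rank(M_{q-1}∘⋯∘M_p): M ≅ I[1,2], I[1,5], I[2,5], I[3,3]^2, I[5,5].
μ_θ-semistable layers: μ^(1)=22; μ^(2)=11/4; μ^(3)=-6; μ^(4)=-13

((0, 1, 0, 0, 0); (0, 2, 2, 2, 2); (0, 0, 2, 0, 1); (2, 0, 0, 0, 0))


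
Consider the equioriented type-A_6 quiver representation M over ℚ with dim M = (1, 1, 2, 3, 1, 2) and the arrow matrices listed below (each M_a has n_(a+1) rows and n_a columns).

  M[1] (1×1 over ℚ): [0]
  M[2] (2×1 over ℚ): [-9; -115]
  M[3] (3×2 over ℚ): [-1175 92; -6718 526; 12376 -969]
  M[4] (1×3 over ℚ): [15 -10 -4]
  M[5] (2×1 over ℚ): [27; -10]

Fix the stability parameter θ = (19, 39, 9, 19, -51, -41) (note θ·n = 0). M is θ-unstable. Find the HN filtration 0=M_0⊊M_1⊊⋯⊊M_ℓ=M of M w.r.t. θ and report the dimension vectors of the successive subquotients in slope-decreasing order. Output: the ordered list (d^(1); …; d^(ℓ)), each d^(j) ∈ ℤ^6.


Via rank(M_{q-1}∘⋯∘M_p): M ≅ I[1,1], I[2,6], I[3,4], I[4,4], I[6,6].
μ_θ-semistable layers: μ^(1)=19; μ^(2)=9; μ^(3)=-5; μ^(4)=-41

((1, 0, 0, 2, 0, 0); (0, 0, 1, 0, 0, 0); (0, 1, 1, 1, 1, 1); (0, 0, 0, 0, 0, 1))


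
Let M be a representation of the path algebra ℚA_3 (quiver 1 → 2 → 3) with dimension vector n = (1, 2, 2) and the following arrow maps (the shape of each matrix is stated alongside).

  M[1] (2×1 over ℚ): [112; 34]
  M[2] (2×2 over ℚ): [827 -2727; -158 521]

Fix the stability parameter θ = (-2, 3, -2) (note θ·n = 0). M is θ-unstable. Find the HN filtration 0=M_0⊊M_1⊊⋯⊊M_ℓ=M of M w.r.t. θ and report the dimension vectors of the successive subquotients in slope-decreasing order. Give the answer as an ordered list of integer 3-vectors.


Barcode: M ≅ I[1,3], I[2,3]. HN layers by μ_θ (2 steps, strictly decreasing):
  μ^(1)=1/2; μ^(2)=-2

((0, 2, 2); (1, 0, 0))


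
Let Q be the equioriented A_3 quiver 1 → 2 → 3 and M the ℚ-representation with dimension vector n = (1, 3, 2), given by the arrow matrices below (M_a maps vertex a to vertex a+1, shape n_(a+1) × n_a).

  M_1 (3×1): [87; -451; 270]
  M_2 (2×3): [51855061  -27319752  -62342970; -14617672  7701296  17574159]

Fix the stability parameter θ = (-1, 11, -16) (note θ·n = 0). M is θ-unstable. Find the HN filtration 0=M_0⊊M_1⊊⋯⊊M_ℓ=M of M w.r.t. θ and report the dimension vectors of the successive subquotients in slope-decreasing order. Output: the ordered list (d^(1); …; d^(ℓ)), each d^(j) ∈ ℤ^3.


Via rank(M_{q-1}∘⋯∘M_p): M ≅ I[1,3], I[2,2], I[2,3].
μ_θ-semistable layers: μ^(1)=11; μ^(2)=-2; μ^(3)=-5/2

((0, 1, 0); (1, 1, 1); (0, 1, 1))


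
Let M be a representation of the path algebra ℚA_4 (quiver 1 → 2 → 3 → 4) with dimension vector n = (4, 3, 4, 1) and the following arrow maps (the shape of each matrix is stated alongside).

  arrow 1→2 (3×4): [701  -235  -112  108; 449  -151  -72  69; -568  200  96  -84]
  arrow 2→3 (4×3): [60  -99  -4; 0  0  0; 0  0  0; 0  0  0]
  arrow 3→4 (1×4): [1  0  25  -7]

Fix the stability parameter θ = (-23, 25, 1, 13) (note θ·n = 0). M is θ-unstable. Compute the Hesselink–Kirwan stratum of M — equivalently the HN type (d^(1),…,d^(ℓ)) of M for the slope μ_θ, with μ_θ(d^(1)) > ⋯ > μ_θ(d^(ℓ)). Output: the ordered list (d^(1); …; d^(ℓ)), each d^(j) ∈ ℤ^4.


Interval decomposition of M: I[1,1]^2, I[1,2], I[1,4], I[2,2], I[3,3]^3.
HN type (ℓ=4): μ^(1)=25; μ^(2)=13; μ^(3)=1; μ^(4)=-23

((0, 2, 0, 0); (0, 1, 1, 1); (0, 0, 3, 0); (4, 0, 0, 0))


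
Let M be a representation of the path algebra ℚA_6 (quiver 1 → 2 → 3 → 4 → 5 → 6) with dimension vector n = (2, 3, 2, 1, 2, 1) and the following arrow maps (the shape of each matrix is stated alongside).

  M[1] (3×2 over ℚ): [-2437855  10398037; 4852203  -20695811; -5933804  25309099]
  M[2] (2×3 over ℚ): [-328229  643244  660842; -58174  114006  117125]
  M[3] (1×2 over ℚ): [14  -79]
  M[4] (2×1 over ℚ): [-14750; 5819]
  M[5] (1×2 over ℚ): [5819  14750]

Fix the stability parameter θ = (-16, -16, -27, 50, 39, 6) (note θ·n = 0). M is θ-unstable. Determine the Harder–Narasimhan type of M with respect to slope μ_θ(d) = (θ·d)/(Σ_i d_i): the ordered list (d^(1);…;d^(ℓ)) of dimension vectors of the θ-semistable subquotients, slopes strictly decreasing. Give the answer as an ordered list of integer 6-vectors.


Interval decomposition of M: I[1,3], I[1,5], I[2,2], I[5,6].
HN type (ℓ=4): μ^(1)=89/2; μ^(2)=45/2; μ^(3)=-16; μ^(4)=-59/3

((0, 0, 0, 1, 1, 0); (0, 0, 0, 0, 1, 1); (0, 1, 0, 0, 0, 0); (2, 2, 2, 0, 0, 0))
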